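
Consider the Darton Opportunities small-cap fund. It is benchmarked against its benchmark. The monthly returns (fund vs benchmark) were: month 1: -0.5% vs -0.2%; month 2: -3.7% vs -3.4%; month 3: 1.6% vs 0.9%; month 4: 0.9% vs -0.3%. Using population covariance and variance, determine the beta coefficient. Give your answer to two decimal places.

r̄p = -0.4250%,  r̄m = -0.7500%
Cov = Σ(rp − r̄p)(rm − r̄m) / 4 = 3.1438
Var(rm) = Σ(rm − r̄m)² / 4 = 2.5625
β = Cov / Var = 3.1438 / 2.5625 = 1.2268

1.23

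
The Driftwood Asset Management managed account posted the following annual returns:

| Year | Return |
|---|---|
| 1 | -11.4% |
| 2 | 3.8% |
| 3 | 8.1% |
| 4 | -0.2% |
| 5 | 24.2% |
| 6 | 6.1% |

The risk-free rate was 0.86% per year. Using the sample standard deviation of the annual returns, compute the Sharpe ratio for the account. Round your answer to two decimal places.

0.36

r̄ = (-11.4 + 3.8 + 8.1 − 0.2 + 24.2 + 6.1) / 6 = 30.60 / 6 = 5.1000%
Sample σ = √[Σ(r − r̄)² / 5] = √[676.8400 / 5] = √135.3680 = 11.6348%
Sharpe = (r̄ − rf) / σ = (5.1000 − 0.86) / 11.6348 = 4.2400 / 11.6348 = 0.3644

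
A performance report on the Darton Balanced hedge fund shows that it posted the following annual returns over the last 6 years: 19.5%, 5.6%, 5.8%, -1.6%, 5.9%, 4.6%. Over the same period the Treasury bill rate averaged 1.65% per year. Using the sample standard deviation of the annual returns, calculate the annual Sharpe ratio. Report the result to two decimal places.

μ = (19.5 + 5.6 + 5.8 − 1.6 + 5.9 + 4.6) / 6 = 6.6333%
Sample std dev = √[239.7733 / 5] = 6.9249%
Sharpe = (μ − rf) / σ = (6.6333 − 1.65) / 6.9249 = 4.9833 / 6.9249 = 0.7196

0.72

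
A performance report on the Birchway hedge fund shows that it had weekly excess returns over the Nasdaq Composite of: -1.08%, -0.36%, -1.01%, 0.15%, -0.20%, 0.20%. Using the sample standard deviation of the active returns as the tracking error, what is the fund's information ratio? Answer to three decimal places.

-0.691

Mean return μ = -2.300 / 6 = -0.3833%
Sample σ = √[Σ(r − μ)² / 5] = √[1.5369 / 5] = √0.3074 = 0.5544%
IR = μ / tracking error = -0.3833 / 0.5544 = -0.6914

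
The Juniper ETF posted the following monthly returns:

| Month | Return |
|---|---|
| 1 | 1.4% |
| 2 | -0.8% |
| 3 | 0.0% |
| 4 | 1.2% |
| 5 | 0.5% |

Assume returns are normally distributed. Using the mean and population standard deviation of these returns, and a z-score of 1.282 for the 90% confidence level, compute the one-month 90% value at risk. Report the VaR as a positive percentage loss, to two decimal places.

r̄ = (1.4 − 0.8 + 0 + 1.2 + 0.5) / 5 = 2.30 / 5 = 0.4600%
Population σ = √[Σ(r − r̄)² / 5] = √[3.2320 / 5] = √0.6464 = 0.8040%
VaR = −(r̄ − z·σ) = −(0.4600 − 1.282 × 0.8040) = −(-0.5707) = 0.5707%

0.57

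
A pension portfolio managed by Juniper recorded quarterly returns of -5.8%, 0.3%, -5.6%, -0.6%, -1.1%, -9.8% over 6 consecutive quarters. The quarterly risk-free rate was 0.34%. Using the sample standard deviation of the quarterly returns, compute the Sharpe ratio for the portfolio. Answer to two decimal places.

-1.04

Mean return r̄ = -22.60 / 6 = -3.7667%
Σ(r − r̄)² = (-5.8 − (-3.7667))² + (0.3 − (-3.7667))² + … = 77.5733
sample σ = √(77.5733 / 5) = √15.5147 = 3.9389%
Sharpe = (r̄ − rf) / σ = (-3.7667 − 0.34) / 3.9389 = -4.1067 / 3.9389 = -1.0426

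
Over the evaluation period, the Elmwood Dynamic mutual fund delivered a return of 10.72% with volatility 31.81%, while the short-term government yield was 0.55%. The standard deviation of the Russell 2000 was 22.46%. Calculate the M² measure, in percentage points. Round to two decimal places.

Sharpe = (Rp − Rf) / σp = (10.72% − 0.55%) / 31.81% = 0.3197
M² = Rf + Sharpe × σm = 0.55% + 0.3197 × 22.46% = 7.7305%

7.73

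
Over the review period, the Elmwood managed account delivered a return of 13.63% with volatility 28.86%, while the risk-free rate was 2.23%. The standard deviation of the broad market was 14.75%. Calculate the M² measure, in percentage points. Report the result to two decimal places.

Sharpe = (Rp − Rf) / σp = (13.63% − 2.23%) / 28.86% = 0.3950
M² = Rf + Sharpe × σm = 2.23% + 0.3950 × 14.75% = 8.0563%

8.06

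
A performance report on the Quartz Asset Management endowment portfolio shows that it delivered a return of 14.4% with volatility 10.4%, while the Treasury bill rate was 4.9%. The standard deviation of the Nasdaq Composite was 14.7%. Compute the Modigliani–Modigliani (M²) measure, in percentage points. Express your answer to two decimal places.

Sharpe = (Rp − Rf) / σp = (14.4% − 4.9%) / 10.4% = 0.9135
M² = Rf + Sharpe × σm = 4.9% + 0.9135 × 14.7% = 18.3285%

18.33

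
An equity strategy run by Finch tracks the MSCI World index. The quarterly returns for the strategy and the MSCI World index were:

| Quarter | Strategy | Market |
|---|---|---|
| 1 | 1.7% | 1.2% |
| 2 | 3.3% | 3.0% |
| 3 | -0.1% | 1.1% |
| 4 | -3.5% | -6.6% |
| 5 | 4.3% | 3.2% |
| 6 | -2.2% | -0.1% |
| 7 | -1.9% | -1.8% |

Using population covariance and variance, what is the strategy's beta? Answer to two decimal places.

r̄p = 0.2286%,  r̄m = 0.0000%
Cov = Σ(rp − r̄p)(rm − r̄m) / 7 = 7.4757
Var(rm) = Σ(rm − r̄m)² / 7 = 9.8143
β = Cov / Var = 7.4757 / 9.8143 = 0.7617

0.76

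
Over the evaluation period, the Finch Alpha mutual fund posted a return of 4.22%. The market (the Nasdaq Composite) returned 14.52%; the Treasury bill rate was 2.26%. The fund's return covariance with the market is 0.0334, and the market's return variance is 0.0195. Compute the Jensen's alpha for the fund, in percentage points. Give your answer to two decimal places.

β = Cov / Var = 0.0334 / 0.0195 = 1.7128
E[R] = Rf + β(Rm − Rf) = 2.26% + 1.7128 × (14.52% − 2.26%) = 23.2589%
α = Rp − E[R] = 4.22% − 23.2589% = -19.0389

-19.04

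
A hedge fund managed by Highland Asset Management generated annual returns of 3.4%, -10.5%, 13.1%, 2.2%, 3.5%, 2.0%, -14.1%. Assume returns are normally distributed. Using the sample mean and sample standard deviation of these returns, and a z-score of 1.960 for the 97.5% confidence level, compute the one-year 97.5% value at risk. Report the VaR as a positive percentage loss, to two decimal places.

r̄ = (3.4 − 10.5 + 13.1 + 2.2 + 3.5 + 2 − 14.1) / 7 = -0.40 / 7 = -0.0571%
Σ(r − r̄)² = (3.4 − (-0.0571))² + (-10.5 − (-0.0571))² + (13.1 − (-0.0571))² + … = 513.2971
sample σ = √(513.2971 / 6) = √85.5495 = 9.2493%
VaR = −(r̄ − z·σ) = −(-0.0571 − 1.960 × 9.2493) = −(-18.1857) = 18.1857%

18.19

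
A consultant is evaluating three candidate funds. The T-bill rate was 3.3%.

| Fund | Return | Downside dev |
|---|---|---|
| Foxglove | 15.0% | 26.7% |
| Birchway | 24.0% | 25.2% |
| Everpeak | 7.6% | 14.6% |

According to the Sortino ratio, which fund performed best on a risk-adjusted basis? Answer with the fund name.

Foxglove: Sortino ratio = (15.0% − 3.3%) / 26.7% = 0.438
Birchway: Sortino ratio = (24.0% − 3.3%) / 25.2% = 0.821
Everpeak: Sortino ratio = (7.6% − 3.3%) / 14.6% = 0.295
Highest: Birchway (0.821).

Birchway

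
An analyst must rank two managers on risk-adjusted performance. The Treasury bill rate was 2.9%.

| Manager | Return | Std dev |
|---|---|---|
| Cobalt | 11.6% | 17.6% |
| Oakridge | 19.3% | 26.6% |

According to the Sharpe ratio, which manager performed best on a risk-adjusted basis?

Oakridge

Cobalt: Sharpe ratio = (11.6% − 2.9%) / 17.6% = 0.494
Oakridge: Sharpe ratio = (19.3% − 2.9%) / 26.6% = 0.617
Highest: Oakridge (0.617).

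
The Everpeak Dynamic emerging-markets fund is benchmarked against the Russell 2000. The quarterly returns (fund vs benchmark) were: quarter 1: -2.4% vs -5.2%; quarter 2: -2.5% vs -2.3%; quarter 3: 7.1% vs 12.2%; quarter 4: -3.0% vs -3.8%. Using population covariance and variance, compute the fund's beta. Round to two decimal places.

r̄p = -0.2000%,  r̄m = 0.2250%
Cov = Σ(rp − r̄p)(rm − r̄m) / 4 = 29.1075
Var(rm) = Σ(rm − r̄m)² / 4 = 48.8519
β = Cov / Var = 29.1075 / 48.8519 = 0.5958

0.60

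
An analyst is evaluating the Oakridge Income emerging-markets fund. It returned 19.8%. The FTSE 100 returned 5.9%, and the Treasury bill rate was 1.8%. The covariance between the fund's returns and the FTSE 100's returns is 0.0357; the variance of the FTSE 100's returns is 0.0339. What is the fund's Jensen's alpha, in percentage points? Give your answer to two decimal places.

β = Cov / Var = 0.0357 / 0.0339 = 1.0531
E[R] = Rf + β(Rm − Rf) = 1.8% + 1.0531 × (5.9% − 1.8%) = 6.1177%
α = Rp − E[R] = 19.8% − 6.1177% = 13.6823

13.68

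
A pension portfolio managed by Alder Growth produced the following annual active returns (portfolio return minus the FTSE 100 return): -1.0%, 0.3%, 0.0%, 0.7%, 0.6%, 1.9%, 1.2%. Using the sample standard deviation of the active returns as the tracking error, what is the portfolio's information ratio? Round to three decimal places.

0.577

r̄ = (-1 + 0.3 + 0 + 0.7 + 0.6 + 1.9 + 1.2) / 7 = 3.70 / 7 = 0.5286%
Σ(r − r̄)² = 5.0343; sample σ = √(5.0343/6) = 0.9160%
IR = r̄ / tracking error = 0.5286 / 0.9160 = 0.5771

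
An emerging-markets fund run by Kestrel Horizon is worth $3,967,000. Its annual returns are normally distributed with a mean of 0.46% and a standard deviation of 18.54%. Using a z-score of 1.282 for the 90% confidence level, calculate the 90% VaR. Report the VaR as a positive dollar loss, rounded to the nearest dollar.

$924,639

Return at the 90% tail: μ − z·σ = 0.46% − 1.282 × 18.54% = 0.46 − 23.76828 = -23.30828%
VaR = −(-23.30828%) × $3,967,000 = 23.30828% × $3,967,000 = $924,639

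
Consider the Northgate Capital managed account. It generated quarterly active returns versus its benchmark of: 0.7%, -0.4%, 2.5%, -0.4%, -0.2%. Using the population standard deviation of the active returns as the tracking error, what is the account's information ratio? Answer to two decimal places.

Mean return r̄ = 2.20 / 5 = 0.4400%
Σ(r − r̄)² = (0.7 − 0.4400)² + (-0.4 − 0.4400)² + … = 6.1320
σ = √[6.1320 / 5] = 1.1074%
IR = r̄ / tracking error = 0.4400 / 1.1074 = 0.3973

0.40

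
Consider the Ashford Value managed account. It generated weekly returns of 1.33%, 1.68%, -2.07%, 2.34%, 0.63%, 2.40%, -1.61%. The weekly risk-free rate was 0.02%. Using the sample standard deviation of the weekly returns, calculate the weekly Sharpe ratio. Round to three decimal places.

r̄ = (1.33 + 1.68 − 2.07 + 2.34 + 0.63 + 2.4 − 1.61) / 7 = 0.6714%
Σ(r − r̄)² = (1.33 − 0.6714)² + (1.68 − 0.6714)² + (-2.07 − 0.6714)² + … = 19.9451
σ = √[19.9451 / 6] = 1.8232%
Sharpe = (r̄ − rf) / σ = (0.6714 − 0.02) / 1.8232 = 0.6514 / 1.8232 = 0.3573

0.357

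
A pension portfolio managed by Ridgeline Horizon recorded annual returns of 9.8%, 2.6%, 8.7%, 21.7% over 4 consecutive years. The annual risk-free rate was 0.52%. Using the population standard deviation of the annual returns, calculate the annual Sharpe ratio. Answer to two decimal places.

1.47

r̄ = (9.8 + 2.6 + 8.7 + 21.7) / 4 = 10.7000%
Σ(r − r̄)² = (9.8 − 10.7000)² + (2.6 − 10.7000)² + … = 191.4200
σ = √[191.4200 / 4] = 6.9177%
Sharpe = (r̄ − rf) / σ = (10.7000 − 0.52) / 6.9177 = 10.1800 / 6.9177 = 1.4716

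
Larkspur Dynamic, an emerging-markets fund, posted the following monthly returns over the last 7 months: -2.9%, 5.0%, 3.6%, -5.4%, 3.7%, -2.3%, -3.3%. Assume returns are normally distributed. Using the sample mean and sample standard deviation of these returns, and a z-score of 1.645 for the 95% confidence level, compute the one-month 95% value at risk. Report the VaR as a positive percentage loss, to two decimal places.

Mean return r̄ = -1.60 / 7 = -0.2286%
Σ(r − r̄)² = (-2.9 − (-0.2286))² + (5 − (-0.2286))² + (3.6 − (-0.2286))² + … = 105.0343
σ = √[105.0343 / 6] = 4.1840%
VaR = −(r̄ − z·σ) = −(-0.2286 − 1.645 × 4.1840) = −(-7.1113) = 7.1113%

7.11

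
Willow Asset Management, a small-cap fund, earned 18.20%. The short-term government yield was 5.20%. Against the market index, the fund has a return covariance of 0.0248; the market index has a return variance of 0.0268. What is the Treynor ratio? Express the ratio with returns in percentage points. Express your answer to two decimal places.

β = Cov / Var = 0.0248 / 0.0268 = 0.9254
Treynor = (Rp − Rf) / β = (18.20% − 5.20%) / 0.9254 = 13.00 / 0.9254 = 14.0480

14.05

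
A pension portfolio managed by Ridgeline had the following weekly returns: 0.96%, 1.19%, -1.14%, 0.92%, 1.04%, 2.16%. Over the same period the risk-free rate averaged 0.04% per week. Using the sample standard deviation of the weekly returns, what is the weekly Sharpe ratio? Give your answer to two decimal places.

0.75

r̄ = (0.96 + 1.19 − 1.14 + 0.92 + 1.04 + 2.16) / 6 = 5.130 / 6 = 0.8550%
Σ(r − r̄)² = 5.8448; sample σ = √(5.8448/5) = 1.0812%
Sharpe = (r̄ − rf) / σ = (0.8550 − 0.04) / 1.0812 = 0.8150 / 1.0812 = 0.7538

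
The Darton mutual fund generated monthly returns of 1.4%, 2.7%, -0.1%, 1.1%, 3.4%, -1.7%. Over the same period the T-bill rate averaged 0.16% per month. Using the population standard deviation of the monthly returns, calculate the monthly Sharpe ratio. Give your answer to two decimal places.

μ = (1.4 + 2.7 − 0.1 + 1.1 + 3.4 − 1.7) / 6 = 1.1333%
Σ(r − μ)² = (1.4 − 1.1333)² + (2.7 − 1.1333)² + (-0.1 − 1.1333)² + … = 17.2133
population σ = √(17.2133 / 6) = √2.8689 = 1.6938%
Sharpe = (μ − rf) / σ = (1.1333 − 0.16) / 1.6938 = 0.9733 / 1.6938 = 0.5746

0.57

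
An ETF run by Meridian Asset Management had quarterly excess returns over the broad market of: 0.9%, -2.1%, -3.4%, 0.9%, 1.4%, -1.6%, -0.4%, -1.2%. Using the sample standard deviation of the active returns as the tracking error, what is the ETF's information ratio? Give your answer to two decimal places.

-0.41

Mean return r̄ = -5.50 / 8 = -0.6875%
Sample std dev = √[19.9288 / 7] = 1.6873%
IR = r̄ / tracking error = -0.6875 / 1.6873 = -0.4075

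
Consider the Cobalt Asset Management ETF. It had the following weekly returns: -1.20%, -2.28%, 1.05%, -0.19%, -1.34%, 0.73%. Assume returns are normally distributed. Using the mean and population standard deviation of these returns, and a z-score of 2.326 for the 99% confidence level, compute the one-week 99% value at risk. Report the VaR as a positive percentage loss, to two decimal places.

r̄ = (-1.2 − 2.28 + 1.05 − 0.19 − 1.34 + 0.73) / 6 = -0.5383%
Σ(r − r̄)² = (-1.2 − (-0.5383))² + (-2.28 − (-0.5383))² + … = 8.3667
σ = √[8.3667 / 6] = 1.1809%
VaR = −(r̄ − z·σ) = −(-0.5383 − 2.326 × 1.1809) = −(-3.2851) = 3.2851%

3.29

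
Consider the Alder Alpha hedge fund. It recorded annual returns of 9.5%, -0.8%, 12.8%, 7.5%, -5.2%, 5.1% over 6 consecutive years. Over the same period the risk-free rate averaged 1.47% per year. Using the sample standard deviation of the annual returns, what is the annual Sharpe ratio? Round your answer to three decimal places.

Mean return μ = 28.90 / 6 = 4.8167%
Σ(r − μ)² = (9.5 − 4.8167)² + (-0.8 − 4.8167)² + … = 224.8283
σ = √[224.8283 / 5] = 6.7056%
Sharpe = (μ − rf) / σ = (4.8167 − 1.47) / 6.7056 = 3.3467 / 6.7056 = 0.4991

0.499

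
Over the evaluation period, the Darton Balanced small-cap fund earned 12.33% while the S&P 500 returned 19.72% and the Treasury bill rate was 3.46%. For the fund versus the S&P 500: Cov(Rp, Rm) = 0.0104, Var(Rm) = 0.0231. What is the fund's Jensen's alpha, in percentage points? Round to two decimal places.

1.55

β = Cov / Var = 0.0104 / 0.0231 = 0.4502
E[R] = Rf + β(Rm − Rf) = 3.46% + 0.4502 × (19.72% − 3.46%) = 10.7803%
α = Rp − E[R] = 12.33% − 10.7803% = 1.5497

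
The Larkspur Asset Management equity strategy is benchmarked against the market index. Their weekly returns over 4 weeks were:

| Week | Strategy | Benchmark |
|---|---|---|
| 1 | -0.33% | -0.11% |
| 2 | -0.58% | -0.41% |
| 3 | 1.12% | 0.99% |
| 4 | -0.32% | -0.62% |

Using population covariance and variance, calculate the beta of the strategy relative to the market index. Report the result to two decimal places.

r̄p = -0.0275%,  r̄m = -0.0375%
Cov = Σ(rp − r̄p)(rm − r̄m) / 4 = 0.3943
Var(rm) = Σ(rm − r̄m)² / 4 = 0.3848
β = Cov / Var = 0.3943 / 0.3848 = 1.0247

1.02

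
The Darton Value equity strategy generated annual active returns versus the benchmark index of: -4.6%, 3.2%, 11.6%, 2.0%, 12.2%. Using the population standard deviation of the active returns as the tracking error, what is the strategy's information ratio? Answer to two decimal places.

0.77

Mean return r̄ = 24.40 / 5 = 4.8800%
Σ(r − r̄)² = (-4.6 − 4.8800)² + (3.2 − 4.8800)² + (11.6 − 4.8800)² + … = 199.7280
population σ = √(199.7280 / 5) = √39.9456 = 6.3203%
IR = r̄ / tracking error = 4.8800 / 6.3203 = 0.7721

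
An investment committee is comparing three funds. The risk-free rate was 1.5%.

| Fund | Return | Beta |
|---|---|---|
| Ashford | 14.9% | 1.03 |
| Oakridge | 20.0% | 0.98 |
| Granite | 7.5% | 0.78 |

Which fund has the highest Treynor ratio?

Oakridge

Ashford: Treynor = (14.9% − 1.5%) / 1.03 = 13.010
Oakridge: Treynor = (20.0% − 1.5%) / 0.98 = 18.878
Granite: Treynor = (7.5% − 1.5%) / 0.78 = 7.692
Highest: Oakridge (18.878).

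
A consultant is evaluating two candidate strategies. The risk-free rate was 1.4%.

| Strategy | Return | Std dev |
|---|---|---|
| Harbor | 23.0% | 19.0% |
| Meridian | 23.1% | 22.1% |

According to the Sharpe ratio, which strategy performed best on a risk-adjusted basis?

Harbor: Sharpe ratio = (23.0% − 1.4%) / 19.0% = 1.137
Meridian: Sharpe ratio = (23.1% − 1.4%) / 22.1% = 0.982
Highest: Harbor (1.137).

Harbor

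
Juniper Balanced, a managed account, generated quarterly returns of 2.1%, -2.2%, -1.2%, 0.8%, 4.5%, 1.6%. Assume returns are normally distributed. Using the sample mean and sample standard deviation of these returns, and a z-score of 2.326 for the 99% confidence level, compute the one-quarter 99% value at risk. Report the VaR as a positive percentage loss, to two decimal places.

4.66

Mean return r̄ = 5.60 / 6 = 0.9333%
Σ(r − r̄)² = (2.1 − 0.9333)² + (-2.2 − 0.9333)² + … = 28.9133
sample σ = √(28.9133 / 5) = √5.7827 = 2.4047%
VaR = −(r̄ − z·σ) = −(0.9333 − 2.326 × 2.4047) = −(-4.6600) = 4.6600%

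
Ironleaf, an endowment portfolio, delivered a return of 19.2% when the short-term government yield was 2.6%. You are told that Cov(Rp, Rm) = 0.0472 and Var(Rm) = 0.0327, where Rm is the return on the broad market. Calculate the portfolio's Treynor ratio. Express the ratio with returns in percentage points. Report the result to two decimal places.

β = Cov / Var = 0.0472 / 0.0327 = 1.4434
Treynor = (Rp − Rf) / β = (19.2% − 2.6%) / 1.4434 = 16.60 / 1.4434 = 11.5006

11.50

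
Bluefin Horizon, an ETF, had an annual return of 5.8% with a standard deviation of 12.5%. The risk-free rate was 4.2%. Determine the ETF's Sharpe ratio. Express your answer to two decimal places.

0.13

Sharpe = (Rp − Rf) / σp = (5.8% − 4.2%) / 12.5% = 1.60% / 12.5% = 0.1280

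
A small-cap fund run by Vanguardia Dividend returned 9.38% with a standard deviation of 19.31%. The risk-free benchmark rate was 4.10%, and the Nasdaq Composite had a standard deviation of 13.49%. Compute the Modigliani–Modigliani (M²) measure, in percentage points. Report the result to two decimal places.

Sharpe = (Rp − Rf) / σp = (9.38% − 4.10%) / 19.31% = 0.2734
M² = Rf + Sharpe × σm = 4.10% + 0.2734 × 13.49% = 7.7882%

7.79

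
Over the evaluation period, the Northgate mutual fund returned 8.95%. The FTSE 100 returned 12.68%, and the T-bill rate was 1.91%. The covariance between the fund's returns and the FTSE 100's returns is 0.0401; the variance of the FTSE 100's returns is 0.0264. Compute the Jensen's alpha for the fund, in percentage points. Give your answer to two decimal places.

β = Cov / Var = 0.0401 / 0.0264 = 1.5189
E[R] = Rf + β(Rm − Rf) = 1.91% + 1.5189 × (12.68% − 1.91%) = 18.2686%
α = Rp − E[R] = 8.95% − 18.2686% = -9.3186

-9.32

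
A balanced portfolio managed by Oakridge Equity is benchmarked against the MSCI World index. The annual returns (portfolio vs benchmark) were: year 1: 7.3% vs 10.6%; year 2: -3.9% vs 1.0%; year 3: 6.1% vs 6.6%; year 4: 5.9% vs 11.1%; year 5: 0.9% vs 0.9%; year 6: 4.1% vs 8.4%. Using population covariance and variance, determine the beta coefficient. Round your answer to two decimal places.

r̄p = 3.4000%,  r̄m = 6.4333%
Cov = Σ(rp − r̄p)(rm − r̄m) / 6 = 13.8733
Var(rm) = Σ(rm − r̄m)² / 6 = 17.1956
β = Cov / Var = 13.8733 / 17.1956 = 0.8068

0.81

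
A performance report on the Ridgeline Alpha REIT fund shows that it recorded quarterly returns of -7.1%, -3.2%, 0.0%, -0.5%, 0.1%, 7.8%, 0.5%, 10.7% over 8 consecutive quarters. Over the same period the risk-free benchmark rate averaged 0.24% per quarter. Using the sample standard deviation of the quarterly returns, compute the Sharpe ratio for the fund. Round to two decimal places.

r̄ = (-7.1 − 3.2 + 0 − 0.5 + 0.1 + 7.8 + 0.5 + 10.7) / 8 = 8.30 / 8 = 1.0375%
Sample σ = √[Σ(r − r̄)² / 7] = √[227.8788 / 7] = √32.5541 = 5.7056%
Sharpe = (r̄ − rf) / σ = (1.0375 − 0.24) / 5.7056 = 0.7975 / 5.7056 = 0.1398

0.14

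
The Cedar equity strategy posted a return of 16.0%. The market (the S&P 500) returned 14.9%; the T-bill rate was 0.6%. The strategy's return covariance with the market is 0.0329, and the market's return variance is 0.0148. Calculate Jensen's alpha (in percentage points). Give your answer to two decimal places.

β = Cov / Var = 0.0329 / 0.0148 = 2.2230
E[R] = Rf + β(Rm − Rf) = 0.6% + 2.2230 × (14.9% − 0.6%) = 32.3889%
α = Rp − E[R] = 16.0% − 32.3889% = -16.3889

-16.39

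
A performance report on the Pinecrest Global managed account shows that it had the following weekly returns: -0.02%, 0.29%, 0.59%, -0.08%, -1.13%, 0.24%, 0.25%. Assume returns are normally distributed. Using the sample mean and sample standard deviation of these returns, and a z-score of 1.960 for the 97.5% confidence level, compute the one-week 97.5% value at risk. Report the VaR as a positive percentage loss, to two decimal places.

μ = (-0.02 + 0.29 + 0.59 − 0.08 − 1.13 + 0.24 + 0.25) / 7 = 0.140 / 7 = 0.0200%
Σ(r − μ)² = 1.8332; sample σ = √(1.8332/6) = 0.5528%
VaR = −(μ − z·σ) = −(0.0200 − 1.960 × 0.5528) = −(-1.0635) = 1.0635%

1.06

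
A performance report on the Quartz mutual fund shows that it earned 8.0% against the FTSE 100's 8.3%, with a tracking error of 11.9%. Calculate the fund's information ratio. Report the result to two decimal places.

-0.03

IR = (Rp − Rb) / TE = (8.0% − 8.3%) / 11.9% = -0.30% / 11.9% = -0.0252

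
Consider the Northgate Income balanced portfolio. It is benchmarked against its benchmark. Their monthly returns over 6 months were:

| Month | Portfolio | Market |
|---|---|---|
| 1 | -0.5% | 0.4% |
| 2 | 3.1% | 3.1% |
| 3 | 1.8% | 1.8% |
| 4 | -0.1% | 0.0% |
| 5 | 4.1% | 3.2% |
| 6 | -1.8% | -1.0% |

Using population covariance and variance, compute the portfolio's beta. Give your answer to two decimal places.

r̄p = 1.1000%,  r̄m = 1.2500%
Cov = Σ(rp − r̄p)(rm − r̄m) / 6 = 3.2200
Var(rm) = Σ(rm − r̄m)² / 6 = 2.4792
β = Cov / Var = 3.2200 / 2.4792 = 1.2988

1.30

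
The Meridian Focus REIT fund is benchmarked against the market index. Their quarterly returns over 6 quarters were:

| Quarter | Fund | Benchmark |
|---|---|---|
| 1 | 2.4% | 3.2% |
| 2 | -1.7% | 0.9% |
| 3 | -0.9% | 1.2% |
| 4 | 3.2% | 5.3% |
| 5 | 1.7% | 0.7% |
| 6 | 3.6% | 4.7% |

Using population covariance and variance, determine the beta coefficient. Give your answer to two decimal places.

0.88

r̄p = 1.3833%,  r̄m = 2.6667%
Cov = Σ(rp − r̄p)(rm − r̄m) / 6 = 3.0011
Var(rm) = Σ(rm − r̄m)² / 6 = 3.4156
β = Cov / Var = 3.0011 / 3.4156 = 0.8786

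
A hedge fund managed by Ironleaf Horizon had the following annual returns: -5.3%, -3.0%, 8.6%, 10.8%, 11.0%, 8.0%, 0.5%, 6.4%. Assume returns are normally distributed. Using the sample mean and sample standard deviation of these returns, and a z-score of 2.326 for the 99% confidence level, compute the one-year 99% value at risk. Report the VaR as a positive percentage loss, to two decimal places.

10.16

Mean return r̄ = 37.00 / 8 = 4.6250%
Sample std dev = √[282.7750 / 7] = 6.3558%
VaR = −(r̄ − z·σ) = −(4.6250 − 2.326 × 6.3558) = −(-10.1586) = 10.1586%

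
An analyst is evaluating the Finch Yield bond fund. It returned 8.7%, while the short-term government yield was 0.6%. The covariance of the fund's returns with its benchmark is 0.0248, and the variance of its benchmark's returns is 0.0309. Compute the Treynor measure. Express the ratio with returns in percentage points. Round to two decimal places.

β = Cov / Var = 0.0248 / 0.0309 = 0.8026
Treynor = (Rp − Rf) / β = (8.7% − 0.6%) / 0.8026 = 8.10 / 0.8026 = 10.0922

10.09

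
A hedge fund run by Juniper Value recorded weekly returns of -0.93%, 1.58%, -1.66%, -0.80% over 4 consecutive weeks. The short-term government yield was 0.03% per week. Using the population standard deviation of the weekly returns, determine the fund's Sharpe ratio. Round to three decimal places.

-0.396

μ = (-0.93 + 1.58 − 1.66 − 0.8) / 4 = -0.4525%
Σ(r − μ)² = (-0.93 − (-0.4525))² + (1.58 − (-0.4525))² + … = 5.9379
σ = √[5.9379 / 4] = 1.2184%
Sharpe = (μ − rf) / σ = (-0.4525 − 0.03) / 1.2184 = -0.4825 / 1.2184 = -0.3960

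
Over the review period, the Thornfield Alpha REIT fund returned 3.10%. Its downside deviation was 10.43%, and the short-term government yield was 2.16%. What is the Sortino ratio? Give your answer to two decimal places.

0.09

Sortino = (Rp − Rf) / σd = (3.10% − 2.16%) / 10.43% = 0.94% / 10.43% = 0.0901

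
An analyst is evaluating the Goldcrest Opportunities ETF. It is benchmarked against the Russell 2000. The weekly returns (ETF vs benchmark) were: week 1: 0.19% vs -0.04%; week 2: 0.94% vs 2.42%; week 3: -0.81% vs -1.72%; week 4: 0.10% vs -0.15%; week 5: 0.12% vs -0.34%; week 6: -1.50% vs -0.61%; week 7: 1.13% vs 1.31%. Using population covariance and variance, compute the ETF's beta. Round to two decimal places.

0.55

r̄p = 0.0243%,  r̄m = 0.1243%
Cov = Σ(rp − r̄p)(rm − r̄m) / 7 = 0.8541
Var(rm) = Σ(rm − r̄m)² / 7 = 1.5621
β = Cov / Var = 0.8541 / 1.5621 = 0.5468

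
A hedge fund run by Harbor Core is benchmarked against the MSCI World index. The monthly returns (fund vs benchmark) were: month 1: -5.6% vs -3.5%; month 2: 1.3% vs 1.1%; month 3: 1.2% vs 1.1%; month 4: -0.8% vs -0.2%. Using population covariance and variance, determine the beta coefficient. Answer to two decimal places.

1.49

r̄p = -0.9750%,  r̄m = -0.3750%
Cov = Σ(rp − r̄p)(rm − r̄m) / 4 = 5.2619
Var(rm) = Σ(rm − r̄m)² / 4 = 3.5369
β = Cov / Var = 5.2619 / 3.5369 = 1.4877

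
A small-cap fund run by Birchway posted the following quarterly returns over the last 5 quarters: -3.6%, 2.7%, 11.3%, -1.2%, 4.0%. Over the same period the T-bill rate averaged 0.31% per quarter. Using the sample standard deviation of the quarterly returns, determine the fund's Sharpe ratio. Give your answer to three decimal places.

Mean return r̄ = 13.20 / 5 = 2.6400%
Σ(r − r̄)² = 130.5320; sample σ = √(130.5320/4) = 5.7125%
Sharpe = (r̄ − rf) / σ = (2.6400 − 0.31) / 5.7125 = 2.3300 / 5.7125 = 0.4079

0.408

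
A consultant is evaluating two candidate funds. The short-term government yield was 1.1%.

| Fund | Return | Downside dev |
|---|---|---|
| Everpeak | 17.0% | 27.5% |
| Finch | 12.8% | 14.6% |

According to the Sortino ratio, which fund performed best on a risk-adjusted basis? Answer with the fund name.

Finch

Everpeak: Sortino ratio = (17.0% − 1.1%) / 27.5% = 0.578
Finch: Sortino ratio = (12.8% − 1.1%) / 14.6% = 0.801
Highest: Finch (0.801).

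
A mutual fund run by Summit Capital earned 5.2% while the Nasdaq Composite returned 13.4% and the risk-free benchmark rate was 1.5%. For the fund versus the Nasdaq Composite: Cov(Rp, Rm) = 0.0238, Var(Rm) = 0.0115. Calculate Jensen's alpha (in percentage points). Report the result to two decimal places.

β = Cov / Var = 0.0238 / 0.0115 = 2.0696
E[R] = Rf + β(Rm − Rf) = 1.5% + 2.0696 × (13.4% − 1.5%) = 26.1282%
α = Rp − E[R] = 5.2% − 26.1282% = -20.9282

-20.93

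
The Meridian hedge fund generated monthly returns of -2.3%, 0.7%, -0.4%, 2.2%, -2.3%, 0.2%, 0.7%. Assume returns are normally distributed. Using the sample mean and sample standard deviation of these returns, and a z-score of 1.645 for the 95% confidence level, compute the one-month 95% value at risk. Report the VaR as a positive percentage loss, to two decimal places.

2.89

r̄ = (-2.3 + 0.7 − 0.4 + 2.2 − 2.3 + 0.2 + 0.7) / 7 = -0.1714%
Sample σ = √[Σ(r − r̄)² / 6] = √[16.3943 / 6] = √2.7324 = 1.6530%
VaR = −(r̄ − z·σ) = −(-0.1714 − 1.645 × 1.6530) = −(-2.8906) = 2.8906%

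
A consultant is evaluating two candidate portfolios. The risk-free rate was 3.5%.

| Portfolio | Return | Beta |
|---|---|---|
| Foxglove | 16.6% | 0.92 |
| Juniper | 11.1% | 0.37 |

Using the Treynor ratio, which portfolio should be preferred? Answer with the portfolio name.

Foxglove: Treynor = (16.6% − 3.5%) / 0.92 = 14.239
Juniper: Treynor = (11.1% − 3.5%) / 0.37 = 20.541
Highest: Juniper (20.541).

Juniper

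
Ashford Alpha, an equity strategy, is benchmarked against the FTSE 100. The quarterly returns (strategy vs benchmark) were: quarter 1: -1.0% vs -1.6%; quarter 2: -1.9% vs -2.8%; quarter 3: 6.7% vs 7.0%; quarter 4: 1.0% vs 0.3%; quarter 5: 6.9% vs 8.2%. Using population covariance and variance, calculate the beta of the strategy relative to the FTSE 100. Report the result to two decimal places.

0.83

r̄p = 2.3400%,  r̄m = 2.2200%
Cov = Σ(rp − r̄p)(rm − r̄m) / 5 = 16.9452
Var(rm) = Σ(rm − r̄m)² / 5 = 20.4176
β = Cov / Var = 16.9452 / 20.4176 = 0.8299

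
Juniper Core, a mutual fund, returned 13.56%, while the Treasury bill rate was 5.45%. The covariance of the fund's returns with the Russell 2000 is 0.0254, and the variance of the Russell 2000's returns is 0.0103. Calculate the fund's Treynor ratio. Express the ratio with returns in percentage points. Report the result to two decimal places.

3.29

β = Cov / Var = 0.0254 / 0.0103 = 2.4660
Treynor = (Rp − Rf) / β = (13.56% − 5.45%) / 2.4660 = 8.11 / 2.4660 = 3.2887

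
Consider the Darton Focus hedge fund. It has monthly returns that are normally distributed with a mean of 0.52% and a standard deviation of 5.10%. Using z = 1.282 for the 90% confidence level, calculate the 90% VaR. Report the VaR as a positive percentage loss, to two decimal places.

6.02

VaR (as % loss) = −(μ − z·σ) = −(0.52% − 1.282 × 5.10%) = −(-6.0182%) = 6.0182%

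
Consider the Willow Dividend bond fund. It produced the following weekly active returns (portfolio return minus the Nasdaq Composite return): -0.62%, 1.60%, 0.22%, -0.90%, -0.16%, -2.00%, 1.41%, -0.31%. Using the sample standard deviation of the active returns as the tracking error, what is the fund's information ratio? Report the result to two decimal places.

r̄ = (-0.62 + 1.6 + 0.22 − 0.9 − 0.16 − 2 + 1.41 − 0.31) / 8 = -0.0950%
Σ(r − r̄)² = 9.8404; sample σ = √(9.8404/7) = 1.1857%
IR = r̄ / tracking error = -0.0950 / 1.1857 = -0.0801

-0.08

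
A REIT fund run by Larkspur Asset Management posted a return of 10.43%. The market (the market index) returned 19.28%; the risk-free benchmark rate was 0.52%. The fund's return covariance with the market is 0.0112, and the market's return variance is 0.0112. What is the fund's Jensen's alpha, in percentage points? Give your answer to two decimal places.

β = Cov / Var = 0.0112 / 0.0112 = 1.0000
E[R] = Rf + β(Rm − Rf) = 0.52% + 1.0000 × (19.28% − 0.52%) = 19.2800%
α = Rp − E[R] = 10.43% − 19.2800% = -8.8500

-8.85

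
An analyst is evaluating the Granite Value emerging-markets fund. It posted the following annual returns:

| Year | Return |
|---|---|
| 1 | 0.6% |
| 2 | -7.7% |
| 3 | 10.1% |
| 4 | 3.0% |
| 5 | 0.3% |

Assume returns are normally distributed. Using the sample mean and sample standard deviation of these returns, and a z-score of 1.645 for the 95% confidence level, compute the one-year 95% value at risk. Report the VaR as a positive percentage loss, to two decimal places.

9.23

r̄ = (0.6 − 7.7 + 10.1 + 3 + 0.3) / 5 = 6.30 / 5 = 1.2600%
Σ(r − r̄)² = (0.6 − 1.2600)² + (-7.7 − 1.2600)² + … = 162.8120
σ = √[162.8120 / 4] = 6.3799%
VaR = −(r̄ − z·σ) = −(1.2600 − 1.645 × 6.3799) = −(-9.2349) = 9.2349%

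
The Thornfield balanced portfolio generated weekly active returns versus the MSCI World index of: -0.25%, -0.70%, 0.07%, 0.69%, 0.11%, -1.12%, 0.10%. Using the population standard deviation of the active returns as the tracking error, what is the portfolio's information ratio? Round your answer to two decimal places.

Mean return r̄ = -1.100 / 7 = -0.1571%
Population std dev = √[2.1371 / 7] = 0.5525%
IR = r̄ / tracking error = -0.1571 / 0.5525 = -0.2843

-0.28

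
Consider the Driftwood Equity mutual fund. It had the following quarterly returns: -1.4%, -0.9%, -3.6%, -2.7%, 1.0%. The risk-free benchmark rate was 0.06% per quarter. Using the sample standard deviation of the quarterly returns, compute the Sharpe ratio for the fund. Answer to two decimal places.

μ = (-1.4 − 0.9 − 3.6 − 2.7 + 1) / 5 = -1.5200%
Σ(r − μ)² = 12.4680; sample σ = √(12.4680/4) = 1.7655%
Sharpe = (μ − rf) / σ = (-1.5200 − 0.06) / 1.7655 = -1.5800 / 1.7655 = -0.8949

-0.89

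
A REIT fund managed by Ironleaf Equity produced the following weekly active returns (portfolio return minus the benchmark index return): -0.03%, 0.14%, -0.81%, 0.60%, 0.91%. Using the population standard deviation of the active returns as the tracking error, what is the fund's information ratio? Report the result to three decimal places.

μ = (-0.03 + 0.14 − 0.81 + 0.6 + 0.91) / 5 = 0.1620%
Σ(r − μ)² = (-0.03 − 0.1620)² + (0.14 − 0.1620)² + (-0.81 − 0.1620)² + … = 1.7335
population σ = √(1.7335 / 5) = √0.3467 = 0.5888%
IR = μ / tracking error = 0.1620 / 0.5888 = 0.2751

0.275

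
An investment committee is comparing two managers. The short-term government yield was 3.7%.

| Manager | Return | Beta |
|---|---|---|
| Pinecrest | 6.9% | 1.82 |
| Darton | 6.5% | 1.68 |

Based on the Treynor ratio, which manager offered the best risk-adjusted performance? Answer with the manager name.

Pinecrest: Treynor = (6.9% − 3.7%) / 1.82 = 1.758
Darton: Treynor = (6.5% − 3.7%) / 1.68 = 1.667
Highest: Pinecrest (1.758).

Pinecrest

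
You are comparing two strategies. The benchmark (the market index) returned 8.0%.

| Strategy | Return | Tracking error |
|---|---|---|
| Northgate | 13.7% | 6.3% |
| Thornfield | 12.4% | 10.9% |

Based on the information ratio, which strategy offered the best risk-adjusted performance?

Northgate

Northgate: IR = (13.7% − 8.0%) / 6.3% = 0.905
Thornfield: IR = (12.4% − 8.0%) / 10.9% = 0.404
Highest: Northgate (0.905).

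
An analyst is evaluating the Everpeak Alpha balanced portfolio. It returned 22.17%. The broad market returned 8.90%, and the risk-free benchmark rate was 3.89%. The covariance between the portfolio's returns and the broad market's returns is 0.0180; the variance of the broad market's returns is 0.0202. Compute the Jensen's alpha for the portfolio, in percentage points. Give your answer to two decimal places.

13.82

β = Cov / Var = 0.0180 / 0.0202 = 0.8911
E[R] = Rf + β(Rm − Rf) = 3.89% + 0.8911 × (8.90% − 3.89%) = 8.3544%
α = Rp − E[R] = 22.17% − 8.3544% = 13.8156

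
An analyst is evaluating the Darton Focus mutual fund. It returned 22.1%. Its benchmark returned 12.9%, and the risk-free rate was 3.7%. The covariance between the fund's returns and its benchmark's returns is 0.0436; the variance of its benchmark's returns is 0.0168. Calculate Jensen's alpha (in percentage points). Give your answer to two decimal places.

-5.48

β = Cov / Var = 0.0436 / 0.0168 = 2.5952
E[R] = Rf + β(Rm − Rf) = 3.7% + 2.5952 × (12.9% − 3.7%) = 27.5758%
α = Rp − E[R] = 22.1% − 27.5758% = -5.4758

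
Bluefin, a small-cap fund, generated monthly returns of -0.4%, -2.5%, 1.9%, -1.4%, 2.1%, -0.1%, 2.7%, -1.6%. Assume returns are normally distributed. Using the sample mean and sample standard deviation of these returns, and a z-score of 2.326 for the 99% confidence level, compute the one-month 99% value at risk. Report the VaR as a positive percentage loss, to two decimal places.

4.41

r̄ = (-0.4 − 2.5 + 1.9 − 1.4 + 2.1 − 0.1 + 2.7 − 1.6) / 8 = 0.0875%
Σ(r − r̄)² = 26.1888; sample σ = √(26.1888/7) = 1.9342%
VaR = −(r̄ − z·σ) = −(0.0875 − 2.326 × 1.9342) = −(-4.4114) = 4.4114%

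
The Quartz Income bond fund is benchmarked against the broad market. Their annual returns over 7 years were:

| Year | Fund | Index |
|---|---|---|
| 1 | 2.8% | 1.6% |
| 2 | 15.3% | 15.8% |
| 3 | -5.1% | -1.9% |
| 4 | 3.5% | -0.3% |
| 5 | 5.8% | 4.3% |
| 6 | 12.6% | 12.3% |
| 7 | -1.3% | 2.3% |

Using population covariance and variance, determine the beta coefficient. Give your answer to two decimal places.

1.01

r̄p = 4.8000%,  r̄m = 4.8714%
Cov = Σ(rp − r̄p)(rm − r̄m) / 7 = 38.3014
Var(rm) = Σ(rm − r̄m)² / 7 = 37.8363
β = Cov / Var = 38.3014 / 37.8363 = 1.0123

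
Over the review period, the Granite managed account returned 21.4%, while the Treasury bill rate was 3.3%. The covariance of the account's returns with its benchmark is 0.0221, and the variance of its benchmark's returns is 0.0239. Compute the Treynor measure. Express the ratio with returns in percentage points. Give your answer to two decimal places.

19.57

β = Cov / Var = 0.0221 / 0.0239 = 0.9247
Treynor = (Rp − Rf) / β = (21.4% − 3.3%) / 0.9247 = 18.10 / 0.9247 = 19.5739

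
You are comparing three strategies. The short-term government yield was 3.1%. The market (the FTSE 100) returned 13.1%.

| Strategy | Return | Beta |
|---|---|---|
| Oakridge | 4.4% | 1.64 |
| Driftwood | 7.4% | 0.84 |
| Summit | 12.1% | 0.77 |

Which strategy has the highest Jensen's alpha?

Summit

Oakridge: α = 4.4% − [3.1% + 1.64 × (13.1% − 3.1%)] = -15.100
Driftwood: α = 7.4% − [3.1% + 0.84 × (13.1% − 3.1%)] = -4.100
Summit: α = 12.1% − [3.1% + 0.77 × (13.1% − 3.1%)] = 1.300
Highest: Summit (1.300).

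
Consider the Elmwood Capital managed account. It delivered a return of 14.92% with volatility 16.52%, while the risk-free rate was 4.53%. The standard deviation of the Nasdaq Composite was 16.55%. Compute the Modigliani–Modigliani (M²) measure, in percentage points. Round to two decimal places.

14.94

Sharpe = (Rp − Rf) / σp = (14.92% − 4.53%) / 16.52% = 0.6289
M² = Rf + Sharpe × σm = 4.53% + 0.6289 × 16.55% = 14.9383%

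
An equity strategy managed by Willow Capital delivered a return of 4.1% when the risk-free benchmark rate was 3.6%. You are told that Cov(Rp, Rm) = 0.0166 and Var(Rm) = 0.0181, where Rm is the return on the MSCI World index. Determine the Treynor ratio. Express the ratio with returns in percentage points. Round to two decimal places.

β = Cov / Var = 0.0166 / 0.0181 = 0.9171
Treynor = (Rp − Rf) / β = (4.1% − 3.6%) / 0.9171 = 0.50 / 0.9171 = 0.5452

0.55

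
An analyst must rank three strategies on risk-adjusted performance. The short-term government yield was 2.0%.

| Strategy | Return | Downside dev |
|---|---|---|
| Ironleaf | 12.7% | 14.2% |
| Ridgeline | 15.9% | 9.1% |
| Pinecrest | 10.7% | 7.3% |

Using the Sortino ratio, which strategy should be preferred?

Ironleaf: Sortino ratio = (12.7% − 2.0%) / 14.2% = 0.754
Ridgeline: Sortino ratio = (15.9% − 2.0%) / 9.1% = 1.527
Pinecrest: Sortino ratio = (10.7% − 2.0%) / 7.3% = 1.192
Highest: Ridgeline (1.527).

Ridgeline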